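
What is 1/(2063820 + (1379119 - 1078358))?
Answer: 1/2364581 ≈ 4.2291e-7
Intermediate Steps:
1/(2063820 + (1379119 - 1078358)) = 1/(2063820 + 300761) = 1/2364581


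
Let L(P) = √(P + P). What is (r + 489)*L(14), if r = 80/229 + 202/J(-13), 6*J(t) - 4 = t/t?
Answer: 1675706*√7/1145 ≈ 3872.1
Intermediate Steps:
L(P) = √2*√P (L(P) = √(2*P) = √2*√P)
J(t) = ⅚ (J(t) = ⅔ + (t/t)/6 = ⅔ + (⅙)*1 = ⅔ + ⅙ = ⅚)
r = 277948/1145 (r = 80/229 + 202/(⅚) = 80*(1/229) + 202*(6/5) = 80/229 + 1212/5 = 277948/1145 ≈ 242.75)
(r + 489)*L(14) = (277948/1145 + 489)*(√2*√14) = 837853*(2*√7)/1145 = 1675706*√7/1145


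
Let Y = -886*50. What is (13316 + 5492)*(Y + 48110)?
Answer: 71658480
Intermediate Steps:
Y = -44300
(13316 + 5492)*(Y + 48110) = (13316 + 5492)*(-44300 + 48110) = 18808*3810 = 71658480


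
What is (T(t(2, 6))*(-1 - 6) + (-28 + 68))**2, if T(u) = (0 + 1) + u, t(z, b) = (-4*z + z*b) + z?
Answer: 81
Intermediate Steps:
t(z, b) = -3*z + b*z (t(z, b) = (-4*z + b*z) + z = -3*z + b*z)
T(u) = 1 + u
(T(t(2, 6))*(-1 - 6) + (-28 + 68))**2 = ((1 + 2*(-3 + 6))*(-1 - 6) + (-28 + 68))**2 = ((1 + 2*3)*(-7) + 40)**2 = ((1 + 6)*(-7) + 40)**2 = (7*(-7) + 40)**2 = (-49 + 40)**2 = (-9)**2 = 81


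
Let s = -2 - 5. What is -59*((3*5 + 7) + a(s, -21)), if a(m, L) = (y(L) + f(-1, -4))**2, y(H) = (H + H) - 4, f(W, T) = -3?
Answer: -142957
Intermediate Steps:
s = -7
y(H) = -4 + 2*H (y(H) = 2*H - 4 = -4 + 2*H)
a(m, L) = (-7 + 2*L)**2 (a(m, L) = ((-4 + 2*L) - 3)**2 = (-7 + 2*L)**2)
-59*((3*5 + 7) + a(s, -21)) = -59*((3*5 + 7) + (-7 + 2*(-21))**2) = -59*((15 + 7) + (-7 - 42)**2) = -59*(22 + (-49)**2) = -59*(22 + 2401) = -59*2423 = -142957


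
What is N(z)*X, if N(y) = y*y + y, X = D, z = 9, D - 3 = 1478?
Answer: 133290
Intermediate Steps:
D = 1481 (D = 3 + 1478 = 1481)
X = 1481
N(y) = y + y² (N(y) = y² + y = y + y²)
N(z)*X = (9*(1 + 9))*1481 = (9*10)*1481 = 90*1481 = 133290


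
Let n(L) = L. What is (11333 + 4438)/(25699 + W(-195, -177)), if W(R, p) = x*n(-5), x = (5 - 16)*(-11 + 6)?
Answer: 2253/3632 ≈ 0.62032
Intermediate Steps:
x = 55 (x = -11*(-5) = 55)
W(R, p) = -275 (W(R, p) = 55*(-5) = -275)
(11333 + 4438)/(25699 + W(-195, -177)) = (11333 + 4438)/(25699 - 275) = 15771/25424 = 15771*(1/25424) = 2253/3632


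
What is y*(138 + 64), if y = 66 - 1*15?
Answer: 10302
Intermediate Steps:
y = 51 (y = 66 - 15 = 51)
y*(138 + 64) = 51*(138 + 64) = 51*202 = 10302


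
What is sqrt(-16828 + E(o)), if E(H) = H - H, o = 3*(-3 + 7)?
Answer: 2*I*sqrt(4207) ≈ 129.72*I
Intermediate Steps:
o = 12 (o = 3*4 = 12)
E(H) = 0
sqrt(-16828 + E(o)) = sqrt(-16828 + 0) = sqrt(-16828) = 2*I*sqrt(4207)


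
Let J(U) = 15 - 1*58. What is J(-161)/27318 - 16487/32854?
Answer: -112951147/224376393 ≈ -0.50340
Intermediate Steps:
J(U) = -43 (J(U) = 15 - 58 = -43)
J(-161)/27318 - 16487/32854 = -43/27318 - 16487/32854 = -112951147/224376393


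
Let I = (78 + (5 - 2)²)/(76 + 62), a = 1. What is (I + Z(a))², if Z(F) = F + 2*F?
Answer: 27889/2116 ≈ 13.180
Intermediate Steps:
Z(F) = 3*F
I = 29/46 (I = (78 + 3²)/138 = (78 + 9)*(1/138) = 87*(1/138) = 29/46 ≈ 0.63043)
(I + Z(a))² = (29/46 + 3*1)² = (29/46 + 3)² = (167/46)² = 27889/2116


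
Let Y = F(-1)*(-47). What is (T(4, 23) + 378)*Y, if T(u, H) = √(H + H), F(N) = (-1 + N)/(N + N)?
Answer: -17766 - 47*√46 ≈ -18085.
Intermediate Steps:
F(N) = (-1 + N)/(2*N) (F(N) = (-1 + N)/((2*N)) = (-1 + N)*(1/(2*N)) = (-1 + N)/(2*N))
T(u, H) = √2*√H (T(u, H) = √(2*H) = √2*√H)
Y = -47 (Y = ((½)*(-1 - 1)/(-1))*(-47) = ((½)*(-1)*(-2))*(-47) = 1*(-47) = -47)
(T(4, 23) + 378)*Y = (√2*√23 + 378)*(-47) = (√46 + 378)*(-47) = (378 + √46)*(-47) = -17766 - 47*√46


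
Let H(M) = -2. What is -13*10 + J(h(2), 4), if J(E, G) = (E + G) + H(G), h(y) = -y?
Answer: -130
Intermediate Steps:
J(E, G) = -2 + E + G (J(E, G) = (E + G) - 2 = -2 + E + G)
-13*10 + J(h(2), 4) = -13*10 + (-2 - 1*2 + 4) = -130 + (-2 - 2 + 4) = -130 + 0 = -130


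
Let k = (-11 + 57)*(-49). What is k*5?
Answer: -11270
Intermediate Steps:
k = -2254 (k = 46*(-49) = -2254)
k*5 = -2254*5 = -11270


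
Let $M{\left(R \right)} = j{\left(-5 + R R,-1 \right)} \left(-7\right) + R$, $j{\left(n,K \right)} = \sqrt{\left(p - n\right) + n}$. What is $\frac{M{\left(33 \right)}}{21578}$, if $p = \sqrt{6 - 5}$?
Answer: $\frac{13}{10789} \approx 0.0012049$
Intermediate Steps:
$p = 1$ ($p = \sqrt{1} = 1$)
$j{\left(n,K \right)} = 1$ ($j{\left(n,K \right)} = \sqrt{\left(1 - n\right) + n} = \sqrt{1} = 1$)
$M{\left(R \right)} = -7 + R$ ($M{\left(R \right)} = 1 \left(-7\right) + R = -7 + R$)
$\frac{M{\left(33 \right)}}{21578} = \frac{-7 + 33}{21578} = 26 \cdot \frac{1}{21578} = \frac{13}{10789}$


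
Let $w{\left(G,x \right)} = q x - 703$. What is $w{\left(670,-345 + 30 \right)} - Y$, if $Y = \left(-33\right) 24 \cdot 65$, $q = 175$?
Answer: $-4348$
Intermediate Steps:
$w{\left(G,x \right)} = -703 + 175 x$ ($w{\left(G,x \right)} = 175 x - 703 = -703 + 175 x$)
$Y = -51480$ ($Y = \left(-792\right) 65 = -51480$)
$w{\left(670,-345 + 30 \right)} - Y = \left(-703 + 175 \left(-345 + 30\right)\right) - -51480 = \left(-703 + 175 \left(-315\right)\right) + 51480 = \left(-703 - 55125\right) + 51480 = -55828 + 51480 = -4348$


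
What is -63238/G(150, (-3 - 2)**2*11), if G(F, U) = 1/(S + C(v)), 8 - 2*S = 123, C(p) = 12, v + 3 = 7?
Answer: 2877329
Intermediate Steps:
v = 4 (v = -3 + 7 = 4)
S = -115/2 (S = 4 - 1/2*123 = 4 - 123/2 = -115/2 ≈ -57.500)
G(F, U) = -2/91 (G(F, U) = 1/(-115/2 + 12) = 1/(-91/2) = -2/91)
-63238/G(150, (-3 - 2)**2*11) = -63238/(-2/91) = -63238*(-91/2) = 2877329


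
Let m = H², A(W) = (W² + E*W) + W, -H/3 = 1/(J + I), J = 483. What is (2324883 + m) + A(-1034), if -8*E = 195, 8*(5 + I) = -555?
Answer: 146112850705739/42745444 ≈ 3.4182e+6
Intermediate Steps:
I = -595/8 (I = -5 + (⅛)*(-555) = -5 - 555/8 = -595/8 ≈ -74.375)
E = -195/8 (E = -⅛*195 = -195/8 ≈ -24.375)
H = -24/3269 (H = -3/(483 - 595/8) = -3/3269/8 = -3*8/3269 = -24/3269 ≈ -0.0073417)
A(W) = W² - 187*W/8 (A(W) = (W² - 195*W/8) + W = W² - 187*W/8)
m = 576/10686361 (m = (-24/3269)² = 576/10686361 ≈ 5.3900e-5)
(2324883 + m) + A(-1034) = (2324883 + 576/10686361) + (⅛)*(-1034)*(-187 + 8*(-1034)) = 24844539021339/10686361 + (⅛)*(-1034)*(-187 - 8272) = 24844539021339/10686361 + (⅛)*(-1034)*(-8459) = 24844539021339/10686361 + 4373303/4 = 146112850705739/42745444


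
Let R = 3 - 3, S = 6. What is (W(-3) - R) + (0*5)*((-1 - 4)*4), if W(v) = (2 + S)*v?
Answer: -24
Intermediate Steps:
W(v) = 8*v (W(v) = (2 + 6)*v = 8*v)
R = 0
(W(-3) - R) + (0*5)*((-1 - 4)*4) = (8*(-3) - 1*0) + (0*5)*((-1 - 4)*4) = (-24 + 0) + 0*(-5*4) = -24 + 0*(-20) = -24 + 0 = -24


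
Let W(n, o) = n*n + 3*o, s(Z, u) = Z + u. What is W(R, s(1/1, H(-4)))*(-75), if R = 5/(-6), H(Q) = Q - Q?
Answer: -3325/12 ≈ -277.08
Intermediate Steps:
H(Q) = 0
R = -⅚ (R = 5*(-⅙) = -⅚ ≈ -0.83333)
W(n, o) = n² + 3*o
W(R, s(1/1, H(-4)))*(-75) = ((-⅚)² + 3*(1/1 + 0))*(-75) = (25/36 + 3*(1 + 0))*(-75) = (25/36 + 3*1)*(-75) = (25/36 + 3)*(-75) = (133/36)*(-75) = -3325/12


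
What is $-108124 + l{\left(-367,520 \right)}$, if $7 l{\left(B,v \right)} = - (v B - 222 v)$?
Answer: $- \frac{450588}{7} \approx -64370.0$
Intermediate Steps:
$l{\left(B,v \right)} = \frac{222 v}{7} - \frac{B v}{7}$ ($l{\left(B,v \right)} = \frac{\left(-1\right) \left(v B - 222 v\right)}{7} = \frac{\left(-1\right) \left(B v - 222 v\right)}{7} = \frac{\left(-1\right) \left(- 222 v + B v\right)}{7} = \frac{222 v - B v}{7} = \frac{222 v}{7} - \frac{B v}{7}$)
$-108124 + l{\left(-367,520 \right)} = -108124 + \frac{1}{7} \cdot 520 \left(222 - -367\right) = -108124 + \frac{1}{7} \cdot 520 \left(222 + 367\right) = -108124 + \frac{1}{7} \cdot 520 \cdot 589 = -108124 + \frac{306280}{7} = - \frac{450588}{7}$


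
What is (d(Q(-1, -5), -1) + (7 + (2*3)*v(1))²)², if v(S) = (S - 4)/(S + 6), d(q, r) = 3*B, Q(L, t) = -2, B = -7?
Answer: 4624/2401 ≈ 1.9259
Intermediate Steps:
d(q, r) = -21 (d(q, r) = 3*(-7) = -21)
v(S) = (-4 + S)/(6 + S)
(d(Q(-1, -5), -1) + (7 + (2*3)*v(1))²)² = (-21 + (7 + (2*3)*((-4 + 1)/(6 + 1)))²)² = (-21 + (7 + 6*(-3/7))²)² = (-21 + (7 - 18/7)²)² = (-21 + (31/7)²)² = (-21 + 961/49)² = (-68/49)² = 4624/2401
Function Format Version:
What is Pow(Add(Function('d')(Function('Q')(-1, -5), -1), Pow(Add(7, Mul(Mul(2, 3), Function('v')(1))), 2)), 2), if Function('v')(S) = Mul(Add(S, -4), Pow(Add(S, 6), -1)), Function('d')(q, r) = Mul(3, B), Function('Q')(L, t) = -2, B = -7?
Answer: Rational(4624, 2401) ≈ 1.9259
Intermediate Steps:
Function('d')(q, r) = -21 (Function('d')(q, r) = Mul(3, -7) = -21)
Function('v')(S) = Mul(Pow(Add(6, S), -1), Add(-4, S)) (Function('v')(S) = Mul(Add(-4, S), Pow(Add(6, S), -1)) = Mul(Pow(Add(6, S), -1), Add(-4, S)))
Pow(Add(Function('d')(Function('Q')(-1, -5), -1), Pow(Add(7, Mul(Mul(2, 3), Function('v')(1))), 2)), 2) = Pow(Add(-21, Pow(Add(7, Mul(Mul(2, 3), Mul(Pow(Add(6, 1), -1), Add(-4, 1)))), 2)), 2) = Pow(Add(-21, Pow(Add(7, Mul(6, Mul(Pow(7, -1), -3))), 2)), 2) = Pow(Add(-21, Pow(Add(7, Mul(6, Mul(Rational(1, 7), -3))), 2)), 2) = Pow(Add(-21, Pow(Add(7, Mul(6, Rational(-3, 7))), 2)), 2) = Pow(Add(-21, Pow(Add(7, Rational(-18, 7)), 2)), 2) = Pow(Add(-21, Pow(Rational(31, 7), 2)), 2) = Pow(Add(-21, Rational(961, 49)), 2) = Pow(Rational(-68, 49), 2) = Rational(4624, 2401)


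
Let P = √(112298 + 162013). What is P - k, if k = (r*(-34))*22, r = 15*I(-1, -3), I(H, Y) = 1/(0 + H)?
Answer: -11220 + 3*√30479 ≈ -10696.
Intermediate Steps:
I(H, Y) = 1/H
P = 3*√30479 (P = √274311 = 3*√30479 ≈ 523.75)
r = -15 (r = 15/(-1) = 15*(-1) = -15)
k = 11220 (k = -15*(-34)*22 = 510*22 = 11220)
P - k = 3*√30479 - 1*11220 = 3*√30479 - 11220 = -11220 + 3*√30479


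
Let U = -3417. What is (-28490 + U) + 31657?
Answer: -250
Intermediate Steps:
(-28490 + U) + 31657 = (-28490 - 3417) + 31657 = -31907 + 31657 = -250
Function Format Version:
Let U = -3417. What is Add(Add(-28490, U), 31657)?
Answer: -250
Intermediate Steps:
Add(Add(-28490, U), 31657) = Add(Add(-28490, -3417), 31657) = Add(-31907, 31657) = -250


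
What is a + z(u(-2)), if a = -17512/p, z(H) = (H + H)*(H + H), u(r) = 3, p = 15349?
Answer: 535052/15349 ≈ 34.859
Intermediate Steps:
z(H) = 4*H² (z(H) = (2*H)*(2*H) = 4*H²)
a = -17512/15349 ≈ -1.1409
a + z(u(-2)) = -17512/15349 + 4*3² = -17512/15349 + 4*9 = -17512/15349 + 36 = 535052/15349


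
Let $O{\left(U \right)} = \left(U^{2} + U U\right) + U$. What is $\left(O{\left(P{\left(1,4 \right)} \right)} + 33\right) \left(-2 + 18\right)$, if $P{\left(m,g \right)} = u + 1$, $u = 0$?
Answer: $576$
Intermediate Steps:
$P{\left(m,g \right)} = 1$ ($P{\left(m,g \right)} = 0 + 1 = 1$)
$O{\left(U \right)} = U + 2 U^{2}$ ($O{\left(U \right)} = \left(U^{2} + U^{2}\right) + U = 2 U^{2} + U = U + 2 U^{2}$)
$\left(O{\left(P{\left(1,4 \right)} \right)} + 33\right) \left(-2 + 18\right) = \left(1 \left(1 + 2 \cdot 1\right) + 33\right) \left(-2 + 18\right) = \left(1 \left(1 + 2\right) + 33\right) 16 = \left(1 \cdot 3 + 33\right) 16 = \left(3 + 33\right) 16 = 36 \cdot 16 = 576$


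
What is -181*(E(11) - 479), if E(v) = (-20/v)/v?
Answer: 10494199/121 ≈ 86729.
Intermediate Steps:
E(v) = -20/v²
-181*(E(11) - 479) = -181*(-20/11² - 479) = -181*(-20*1/121 - 479) = -181*(-20/121 - 479) = -181*(-57979/121) = 10494199/121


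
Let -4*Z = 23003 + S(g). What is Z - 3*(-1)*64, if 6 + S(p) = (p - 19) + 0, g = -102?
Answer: -5527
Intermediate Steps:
S(p) = -25 + p (S(p) = -6 + ((p - 19) + 0) = -6 + ((-19 + p) + 0) = -6 + (-19 + p) = -25 + p)
Z = -5719 (Z = -(23003 + (-25 - 102))/4 = -(23003 - 127)/4 = -1/4*22876 = -5719)
Z - 3*(-1)*64 = -5719 - 3*(-1)*64 = -5719 + 3*64 = -5719 + 192 = -5527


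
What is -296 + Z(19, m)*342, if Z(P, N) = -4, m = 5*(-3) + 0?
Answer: -1664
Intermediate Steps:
m = -15 (m = -15 + 0 = -15)
-296 + Z(19, m)*342 = -296 - 4*342 = -296 - 1368 = -1664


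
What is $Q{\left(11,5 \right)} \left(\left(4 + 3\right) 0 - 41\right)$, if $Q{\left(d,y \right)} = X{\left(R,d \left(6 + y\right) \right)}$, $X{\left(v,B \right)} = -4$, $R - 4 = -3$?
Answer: $164$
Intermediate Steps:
$R = 1$ ($R = 4 - 3 = 1$)
$Q{\left(d,y \right)} = -4$
$Q{\left(11,5 \right)} \left(\left(4 + 3\right) 0 - 41\right) = - 4 \left(\left(4 + 3\right) 0 - 41\right) = - 4 \left(7 \cdot 0 - 41\right) = - 4 \left(0 - 41\right) = \left(-4\right) \left(-41\right) = 164$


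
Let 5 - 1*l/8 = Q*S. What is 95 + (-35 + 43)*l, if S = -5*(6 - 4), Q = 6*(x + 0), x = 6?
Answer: 23455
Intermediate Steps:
Q = 36 (Q = 6*(6 + 0) = 6*6 = 36)
S = -10 (S = -5*2 = -10)
l = 2920 (l = 40 - 288*(-10) = 40 - 8*(-360) = 40 + 2880 = 2920)
95 + (-35 + 43)*l = 95 + (-35 + 43)*2920 = 95 + 8*2920 = 95 + 23360 = 23455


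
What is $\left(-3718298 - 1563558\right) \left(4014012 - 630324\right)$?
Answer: $-17872152764928$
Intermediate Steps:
$\left(-3718298 - 1563558\right) \left(4014012 - 630324\right) = \left(-5281856\right) 3383688 = -17872152764928$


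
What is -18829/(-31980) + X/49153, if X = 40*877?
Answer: 157489249/120916380 ≈ 1.3025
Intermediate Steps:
X = 35080
-18829/(-31980) + X/49153 = -18829/(-31980) + 35080/49153 = -18829*(-1/31980) + 35080*(1/49153) = 18829/31980 + 35080/49153 = 157489249/120916380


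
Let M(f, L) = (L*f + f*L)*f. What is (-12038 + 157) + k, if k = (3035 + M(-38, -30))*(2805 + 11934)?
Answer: -1232265976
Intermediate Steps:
M(f, L) = 2*L*f² (M(f, L) = (L*f + L*f)*f = (2*L*f)*f = 2*L*f²)
k = -1232254095 (k = (3035 + 2*(-30)*(-38)²)*(2805 + 11934) = (3035 + 2*(-30)*1444)*14739 = (3035 - 86640)*14739 = -83605*14739 = -1232254095)
(-12038 + 157) + k = (-12038 + 157) - 1232254095 = -11881 - 1232254095 = -1232265976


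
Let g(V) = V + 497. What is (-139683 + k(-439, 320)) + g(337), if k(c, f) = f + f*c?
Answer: -279009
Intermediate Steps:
g(V) = 497 + V
k(c, f) = f + c*f
(-139683 + k(-439, 320)) + g(337) = (-139683 + 320*(1 - 439)) + (497 + 337) = (-139683 + 320*(-438)) + 834 = (-139683 - 140160) + 834 = -279843 + 834 = -279009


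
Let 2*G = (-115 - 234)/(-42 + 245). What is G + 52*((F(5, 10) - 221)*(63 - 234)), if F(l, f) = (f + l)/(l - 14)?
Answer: 803860163/406 ≈ 1.9800e+6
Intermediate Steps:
F(l, f) = (f + l)/(-14 + l)
G = -349/406 (G = ((-115 - 234)/(-42 + 245))/2 = (-349/203)/2 = (-349*1/203)/2 = (1/2)*(-349/203) = -349/406 ≈ -0.85961)
G + 52*((F(5, 10) - 221)*(63 - 234)) = -349/406 + 52*(((10 + 5)/(-14 + 5) - 221)*(63 - 234)) = -349/406 + 52*((15/(-9) - 221)*(-171)) = -349/406 + 52*((-1/9*15 - 221)*(-171)) = -349/406 + 52*((-5/3 - 221)*(-171)) = -349/406 + 52*(-668/3*(-171)) = -349/406 + 52*38076 = -349/406 + 1979952 = 803860163/406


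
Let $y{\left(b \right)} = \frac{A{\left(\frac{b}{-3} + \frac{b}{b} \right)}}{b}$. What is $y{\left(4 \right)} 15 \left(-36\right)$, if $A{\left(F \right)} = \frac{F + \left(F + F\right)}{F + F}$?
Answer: $- \frac{405}{2} \approx -202.5$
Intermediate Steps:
$A{\left(F \right)} = \frac{3}{2}$ ($A{\left(F \right)} = \frac{F + 2 F}{2 F} = 3 F \frac{1}{2 F} = \frac{3}{2}$)
$y{\left(b \right)} = \frac{3}{2 b}$
$y{\left(4 \right)} 15 \left(-36\right) = \frac{3}{2 \cdot 4} \cdot 15 \left(-36\right) = \frac{3}{2} \cdot \frac{1}{4} \cdot 15 \left(-36\right) = \frac{3}{8} \cdot 15 \left(-36\right) = \frac{45}{8} \left(-36\right) = - \frac{405}{2}$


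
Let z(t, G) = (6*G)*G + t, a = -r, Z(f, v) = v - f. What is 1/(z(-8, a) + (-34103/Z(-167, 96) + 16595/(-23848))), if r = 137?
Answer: 6272024/705449881715 ≈ 8.8908e-6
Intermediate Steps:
a = -137 (a = -1*137 = -137)
z(t, G) = t + 6*G**2 (z(t, G) = 6*G**2 + t = t + 6*G**2)
1/(z(-8, a) + (-34103/Z(-167, 96) + 16595/(-23848))) = 1/((-8 + 6*(-137)**2) + (-34103/(96 - 1*(-167)) + 16595/(-23848))) = 1/((-8 + 6*18769) + (-34103/(96 + 167) + 16595*(-1/23848))) = 1/((-8 + 112614) + (-34103/263 - 16595/23848)) = 1/(112606 + (-34103*1/263 - 16595/23848)) = 1/(112606 + (-34103/263 - 16595/23848)) = 1/(112606 - 817652829/6272024) = 1/(705449881715/6272024) = 6272024/705449881715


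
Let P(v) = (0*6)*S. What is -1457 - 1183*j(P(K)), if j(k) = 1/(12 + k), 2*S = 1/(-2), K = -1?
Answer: -18667/12 ≈ -1555.6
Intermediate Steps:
S = -1/4 (S = (1/2)/(-2) = (1/2)*(-1/2) = -1/4 ≈ -0.25000)
P(v) = 0 (P(v) = (0*6)*(-1/4) = 0*(-1/4) = 0)
-1457 - 1183*j(P(K)) = -1457 - 1183/(12 + 0) = -1457 - 1183/12 = -18667/12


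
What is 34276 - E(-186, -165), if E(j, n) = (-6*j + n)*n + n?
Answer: 191356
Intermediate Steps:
E(j, n) = n + n*(n - 6*j) (E(j, n) = (n - 6*j)*n + n = n*(n - 6*j) + n = n + n*(n - 6*j))
34276 - E(-186, -165) = 34276 - (-165)*(1 - 165 - 6*(-186)) = 34276 - (-165)*(1 - 165 + 1116) = 34276 - (-165)*952 = 34276 - 1*(-157080) = 34276 + 157080 = 191356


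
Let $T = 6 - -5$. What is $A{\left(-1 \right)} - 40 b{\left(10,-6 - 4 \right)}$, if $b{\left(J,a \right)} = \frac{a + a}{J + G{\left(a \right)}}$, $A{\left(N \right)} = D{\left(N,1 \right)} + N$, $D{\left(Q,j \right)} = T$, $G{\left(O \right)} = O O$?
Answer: $\frac{190}{11} \approx 17.273$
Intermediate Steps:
$G{\left(O \right)} = O^{2}$
$T = 11$ ($T = 6 + 5 = 11$)
$D{\left(Q,j \right)} = 11$
$A{\left(N \right)} = 11 + N$
$b{\left(J,a \right)} = \frac{2 a}{J + a^{2}}$ ($b{\left(J,a \right)} = \frac{a + a}{J + a^{2}} = \frac{2 a}{J + a^{2}}$)
$A{\left(-1 \right)} - 40 b{\left(10,-6 - 4 \right)} = \left(11 - 1\right) - 40 \frac{2 \left(-6 - 4\right)}{10 + \left(-6 - 4\right)^{2}} = 10 - 40 \cdot 2 \left(-10\right) \frac{1}{10 + \left(-10\right)^{2}} = 10 - 40 \cdot 2 \left(-10\right) \frac{1}{10 + 100} = 10 - 40 \cdot 2 \left(-10\right) \frac{1}{110} = 10 - - \frac{80}{11} = 10 + \frac{80}{11} = \frac{190}{11}$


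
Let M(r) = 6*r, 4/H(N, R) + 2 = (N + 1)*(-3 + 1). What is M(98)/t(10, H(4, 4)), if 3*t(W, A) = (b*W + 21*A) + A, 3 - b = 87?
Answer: -2646/1271 ≈ -2.0818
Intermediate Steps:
b = -84 (b = 3 - 1*87 = 3 - 87 = -84)
H(N, R) = 4/(-4 - 2*N) (H(N, R) = 4/(-2 + (N + 1)*(-3 + 1)) = 4/(-2 + (1 + N)*(-2)) = 4/(-2 + (-2 - 2*N)) = 4/(-4 - 2*N))
t(W, A) = -28*W + 22*A/3 (t(W, A) = ((-84*W + 21*A) + A)/3 = (-84*W + 22*A)/3 = -28*W + 22*A/3)
M(98)/t(10, H(4, 4)) = (6*98)/(-28*10 + 22*(-2/(2 + 4))/3) = 588/(-280 + 22*(-2/6)/3) = 588/(-280 + 22*(-2*1/6)/3) = 588/(-280 + (22/3)*(-1/3)) = 588/(-280 - 22/9) = 588/(-2542/9) = 588*(-9/2542) = -2646/1271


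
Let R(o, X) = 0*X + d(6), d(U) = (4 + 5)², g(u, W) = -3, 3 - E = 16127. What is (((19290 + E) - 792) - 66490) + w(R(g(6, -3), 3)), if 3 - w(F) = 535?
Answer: -64648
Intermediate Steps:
E = -16124 (E = 3 - 1*16127 = 3 - 16127 = -16124)
d(U) = 81 (d(U) = 9² = 81)
R(o, X) = 81 (R(o, X) = 0*X + 81 = 0 + 81 = 81)
w(F) = -532 (w(F) = 3 - 1*535 = 3 - 535 = -532)
(((19290 + E) - 792) - 66490) + w(R(g(6, -3), 3)) = (((19290 - 16124) - 792) - 66490) - 532 = ((3166 - 792) - 66490) - 532 = (2374 - 66490) - 532 = -64116 - 532 = -64648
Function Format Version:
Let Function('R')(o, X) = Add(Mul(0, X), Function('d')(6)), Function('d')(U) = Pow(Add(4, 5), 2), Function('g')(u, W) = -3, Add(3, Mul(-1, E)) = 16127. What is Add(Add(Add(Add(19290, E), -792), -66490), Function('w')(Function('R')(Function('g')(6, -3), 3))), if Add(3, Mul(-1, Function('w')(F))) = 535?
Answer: -64648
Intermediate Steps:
E = -16124 (E = Add(3, Mul(-1, 16127)) = Add(3, -16127) = -16124)
Function('d')(U) = 81 (Function('d')(U) = Pow(9, 2) = 81)
Function('R')(o, X) = 81 (Function('R')(o, X) = Add(Mul(0, X), 81) = Add(0, 81) = 81)
Function('w')(F) = -532 (Function('w')(F) = Add(3, Mul(-1, 535)) = Add(3, -535) = -532)
Add(Add(Add(Add(19290, E), -792), -66490), Function('w')(Function('R')(Function('g')(6, -3), 3))) = Add(Add(Add(Add(19290, -16124), -792), -66490), -532) = Add(Add(Add(3166, -792), -66490), -532) = Add(Add(2374, -66490), -532) = Add(-64116, -532) = -64648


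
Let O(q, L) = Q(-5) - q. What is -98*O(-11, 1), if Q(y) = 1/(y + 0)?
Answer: -5292/5 ≈ -1058.4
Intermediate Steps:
Q(y) = 1/y
O(q, L) = -1/5 - q (O(q, L) = 1/(-5) - q = -1/5 - q)
-98*O(-11, 1) = -98*(-1/5 - 1*(-11)) = -98*(-1/5 + 11) = -98*54/5 = -5292/5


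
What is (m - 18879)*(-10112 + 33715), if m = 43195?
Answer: 573930548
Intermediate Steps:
(m - 18879)*(-10112 + 33715) = (43195 - 18879)*(-10112 + 33715) = 24316*23603 = 573930548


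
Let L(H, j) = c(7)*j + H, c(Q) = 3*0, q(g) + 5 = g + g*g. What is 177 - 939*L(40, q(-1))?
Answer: -37383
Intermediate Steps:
q(g) = -5 + g + g² (q(g) = -5 + (g + g*g) = -5 + (g + g²) = -5 + g + g²)
c(Q) = 0
L(H, j) = H (L(H, j) = 0*j + H = 0 + H = H)
177 - 939*L(40, q(-1)) = 177 - 939*40 = 177 - 37560 = -37383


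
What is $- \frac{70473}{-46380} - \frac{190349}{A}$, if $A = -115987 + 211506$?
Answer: $- \frac{698958711}{1476723740} \approx -0.47332$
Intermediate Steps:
$A = 95519$
$- \frac{70473}{-46380} - \frac{190349}{A} = - \frac{70473}{-46380} - \frac{190349}{95519} = \left(-70473\right) \left(- \frac{1}{46380}\right) - \frac{190349}{95519} = \frac{23491}{15460} - \frac{190349}{95519} = - \frac{698958711}{1476723740}$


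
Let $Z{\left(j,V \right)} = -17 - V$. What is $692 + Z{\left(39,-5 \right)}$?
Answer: $680$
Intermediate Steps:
$692 + Z{\left(39,-5 \right)} = 692 - 12 = 680$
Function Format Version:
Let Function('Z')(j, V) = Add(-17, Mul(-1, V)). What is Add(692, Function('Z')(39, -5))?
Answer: 680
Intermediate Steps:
Add(692, Function('Z')(39, -5)) = Add(692, Add(-17, Mul(-1, -5))) = Add(692, Add(-17, 5)) = Add(692, -12) = 680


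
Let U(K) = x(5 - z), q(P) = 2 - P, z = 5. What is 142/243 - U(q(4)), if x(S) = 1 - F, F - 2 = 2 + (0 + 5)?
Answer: 2086/243 ≈ 8.5844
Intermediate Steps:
F = 9 (F = 2 + (2 + (0 + 5)) = 2 + (2 + 5) = 2 + 7 = 9)
x(S) = -8 (x(S) = 1 - 1*9 = 1 - 9 = -8)
U(K) = -8
142/243 - U(q(4)) = 142/243 - 1*(-8) = 142*(1/243) + 8 = 142/243 + 8 = 2086/243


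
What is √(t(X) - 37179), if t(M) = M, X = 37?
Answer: 7*I*√758 ≈ 192.72*I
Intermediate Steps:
√(t(X) - 37179) = √(37 - 37179) = √(-37142) = 7*I*√758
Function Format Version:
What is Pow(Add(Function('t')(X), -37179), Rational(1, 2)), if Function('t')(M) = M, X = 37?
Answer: Mul(7, I, Pow(758, Rational(1, 2))) ≈ Mul(192.72, I)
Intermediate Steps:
Pow(Add(Function('t')(X), -37179), Rational(1, 2)) = Pow(Add(37, -37179), Rational(1, 2)) = Pow(-37142, Rational(1, 2)) = Mul(7, I, Pow(758, Rational(1, 2)))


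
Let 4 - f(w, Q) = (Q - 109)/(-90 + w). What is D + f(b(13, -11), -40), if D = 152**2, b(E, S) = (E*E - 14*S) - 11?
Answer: 5130125/222 ≈ 23109.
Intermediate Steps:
b(E, S) = -11 + E**2 - 14*S (b(E, S) = (E**2 - 14*S) - 11 = -11 + E**2 - 14*S)
f(w, Q) = 4 - (-109 + Q)/(-90 + w) (f(w, Q) = 4 - (Q - 109)/(-90 + w) = 4 - (-109 + Q)/(-90 + w))
D = 23104
D + f(b(13, -11), -40) = 23104 + (-251 - 1*(-40) + 4*(-11 + 13**2 - 14*(-11)))/(-90 + (-11 + 13**2 - 14*(-11))) = 23104 + (-251 + 40 + 4*(-11 + 169 + 154))/(-90 + (-11 + 169 + 154)) = 23104 + (-251 + 40 + 4*312)/(-90 + 312) = 23104 + (-251 + 40 + 1248)/222 = 23104 + (1/222)*1037 = 23104 + 1037/222 = 5130125/222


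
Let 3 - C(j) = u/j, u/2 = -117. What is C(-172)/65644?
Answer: 141/5645384 ≈ 2.4976e-5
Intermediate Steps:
u = -234 (u = 2*(-117) = -234)
C(j) = 3 + 234/j (C(j) = 3 - (-234)/j = 3 + 234/j)
C(-172)/65644 = (3 + 234/(-172))/65644 = (3 + 234*(-1/172))*(1/65644) = (3 - 117/86)*(1/65644) = (141/86)*(1/65644) = 141/5645384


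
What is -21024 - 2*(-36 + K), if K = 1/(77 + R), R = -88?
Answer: -230470/11 ≈ -20952.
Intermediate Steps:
K = -1/11 (K = 1/(77 - 88) = 1/(-11) = -1/11 ≈ -0.090909)
-21024 - 2*(-36 + K) = -21024 - 2*(-36 - 1/11) = -21024 - 2*(-397/11) = -21024 + 794/11 = -230470/11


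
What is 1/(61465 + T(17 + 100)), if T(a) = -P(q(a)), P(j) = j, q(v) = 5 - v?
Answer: 1/61577 ≈ 1.6240e-5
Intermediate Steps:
T(a) = -5 + a (T(a) = -(5 - a) = -5 + a)
1/(61465 + T(17 + 100)) = 1/(61465 + (-5 + (17 + 100))) = 1/(61465 + (-5 + 117)) = 1/(61465 + 112) = 1/61577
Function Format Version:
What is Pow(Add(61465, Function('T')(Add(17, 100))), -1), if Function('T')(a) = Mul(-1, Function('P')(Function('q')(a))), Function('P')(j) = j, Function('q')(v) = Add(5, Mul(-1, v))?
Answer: Rational(1, 61577) ≈ 1.6240e-5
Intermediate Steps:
Function('T')(a) = Add(-5, a) (Function('T')(a) = Mul(-1, Add(5, Mul(-1, a))) = Add(-5, a))
Pow(Add(61465, Function('T')(Add(17, 100))), -1) = Pow(Add(61465, Add(-5, Add(17, 100))), -1) = Pow(Add(61465, Add(-5, 117)), -1) = Pow(Add(61465, 112), -1) = Pow(61577, -1) = Rational(1, 61577)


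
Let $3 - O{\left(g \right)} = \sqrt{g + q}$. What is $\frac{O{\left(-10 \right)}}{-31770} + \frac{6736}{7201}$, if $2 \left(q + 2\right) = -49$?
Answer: $\frac{71327039}{76258590} + \frac{i \sqrt{146}}{63540} \approx 0.93533 + 0.00019016 i$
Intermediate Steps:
$q = - \frac{53}{2}$ ($q = -2 + \frac{1}{2} \left(-49\right) = -2 - \frac{49}{2} = - \frac{53}{2} \approx -26.5$)
$O{\left(g \right)} = 3 - \sqrt{- \frac{53}{2} + g}$ ($O{\left(g \right)} = 3 - \sqrt{g - \frac{53}{2}} = 3 - \sqrt{- \frac{53}{2} + g}$)
$\frac{O{\left(-10 \right)}}{-31770} + \frac{6736}{7201} = \frac{3 - \frac{\sqrt{-106 + 4 \left(-10\right)}}{2}}{-31770} + \frac{6736}{7201} = \left(3 - \frac{\sqrt{-106 - 40}}{2}\right) \left(- \frac{1}{31770}\right) + 6736 \cdot \frac{1}{7201} = \left(3 - \frac{\sqrt{-146}}{2}\right) \left(- \frac{1}{31770}\right) + \frac{6736}{7201} = \left(3 - \frac{i \sqrt{146}}{2}\right) \left(- \frac{1}{31770}\right) + \frac{6736}{7201} = \left(- \frac{1}{10590} + \frac{i \sqrt{146}}{63540}\right) + \frac{6736}{7201} = \frac{71327039}{76258590} + \frac{i \sqrt{146}}{63540}$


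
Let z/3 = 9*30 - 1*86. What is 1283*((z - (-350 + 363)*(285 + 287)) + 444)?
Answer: -8262520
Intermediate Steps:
z = 552 (z = 3*(9*30 - 1*86) = 3*(270 - 86) = 3*184 = 552)
1283*((z - (-350 + 363)*(285 + 287)) + 444) = 1283*((552 - (-350 + 363)*(285 + 287)) + 444) = 1283*((552 - 13*572) + 444) = 1283*((552 - 1*7436) + 444) = 1283*((552 - 7436) + 444) = 1283*(-6884 + 444) = 1283*(-6440) = -8262520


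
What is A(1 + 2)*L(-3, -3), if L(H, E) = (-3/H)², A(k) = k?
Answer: 3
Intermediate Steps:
L(H, E) = 9/H²
A(1 + 2)*L(-3, -3) = (1 + 2)*(9/(-3)²) = 3*(9*(⅑)) = 3*1 = 3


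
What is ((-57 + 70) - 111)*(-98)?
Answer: 9604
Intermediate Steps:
((-57 + 70) - 111)*(-98) = (13 - 111)*(-98) = -98*(-98) = 9604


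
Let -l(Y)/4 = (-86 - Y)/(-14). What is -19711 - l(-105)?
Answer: -138015/7 ≈ -19716.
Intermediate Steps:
l(Y) = -172/7 - 2*Y/7 (l(Y) = -4*(-86 - Y)/(-14) = -4*(-86 - Y)*(-1)/14 = -4*(43/7 + Y/14) = -172/7 - 2*Y/7)
-19711 - l(-105) = -19711 - (-172/7 - 2/7*(-105)) = -19711 - (-172/7 + 30) = -19711 - 1*38/7 = -19711 - 38/7 = -138015/7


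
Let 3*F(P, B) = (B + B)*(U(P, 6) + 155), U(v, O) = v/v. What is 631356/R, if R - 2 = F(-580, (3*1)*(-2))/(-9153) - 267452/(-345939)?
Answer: 111061822279914/499811857 ≈ 2.2221e+5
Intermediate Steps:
U(v, O) = 1
F(P, B) = 104*B (F(P, B) = ((B + B)*(1 + 155))/3 = ((2*B)*156)/3 = (312*B)/3 = 104*B)
R = 999623714/351819963 (R = 2 + ((104*((3*1)*(-2)))/(-9153) - 267452/(-345939)) = 2 + ((104*(3*(-2)))*(-1/9153) - 267452*(-1/345939)) = 2 + ((104*(-6))*(-1/9153) + 267452/345939) = 2 + (-624*(-1/9153) + 267452/345939) = 2 + (208/3051 + 267452/345939) = 2 + 295983788/351819963 = 999623714/351819963 ≈ 2.8413)
631356/R = 631356/(999623714/351819963) = 631356*(351819963/999623714) = 111061822279914/499811857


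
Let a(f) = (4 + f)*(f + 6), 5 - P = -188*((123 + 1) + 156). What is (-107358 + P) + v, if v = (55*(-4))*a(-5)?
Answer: -54493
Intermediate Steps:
P = 52645 (P = 5 - (-188)*((123 + 1) + 156) = 5 - (-188)*(124 + 156) = 5 - (-188)*280 = 5 - 1*(-52640) = 5 + 52640 = 52645)
a(f) = (4 + f)*(6 + f)
v = 220 (v = (55*(-4))*(24 + (-5)**2 + 10*(-5)) = -220*(24 + 25 - 50) = -220*(-1) = 220)
(-107358 + P) + v = (-107358 + 52645) + 220 = -54713 + 220 = -54493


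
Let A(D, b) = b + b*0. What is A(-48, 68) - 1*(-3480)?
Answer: 3548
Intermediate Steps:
A(D, b) = b (A(D, b) = b + 0 = b)
A(-48, 68) - 1*(-3480) = 68 - 1*(-3480) = 68 + 3480 = 3548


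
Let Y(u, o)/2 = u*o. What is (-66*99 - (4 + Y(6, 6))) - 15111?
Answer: -21721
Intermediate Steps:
Y(u, o) = 2*o*u (Y(u, o) = 2*(u*o) = 2*(o*u) = 2*o*u)
(-66*99 - (4 + Y(6, 6))) - 15111 = (-66*99 - (4 + 2*6*6)) - 15111 = (-6534 - (4 + 72)) - 15111 = (-6534 - 1*76) - 15111 = (-6534 - 76) - 15111 = -6610 - 15111 = -21721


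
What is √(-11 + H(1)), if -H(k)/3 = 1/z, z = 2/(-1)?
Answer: I*√38/2 ≈ 3.0822*I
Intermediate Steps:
z = -2 (z = 2*(-1) = -2)
H(k) = 3/2 (H(k) = -3/(-2) = -3*(-½) = 3/2)
√(-11 + H(1)) = √(-11 + 3/2) = √(-19/2) = I*√38/2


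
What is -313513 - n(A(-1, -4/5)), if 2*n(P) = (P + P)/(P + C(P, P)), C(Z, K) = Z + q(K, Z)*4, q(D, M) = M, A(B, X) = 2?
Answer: -1881079/6 ≈ -3.1351e+5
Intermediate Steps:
C(Z, K) = 5*Z (C(Z, K) = Z + Z*4 = Z + 4*Z = 5*Z)
n(P) = ⅙ (n(P) = ((P + P)/(P + 5*P))/2 = ((2*P)/((6*P)))/2 = ((2*P)*(1/(6*P)))/2 = (½)*(⅓) = ⅙)
-313513 - n(A(-1, -4/5)) = -313513 - 1*⅙ = -313513 - ⅙ = -1881079/6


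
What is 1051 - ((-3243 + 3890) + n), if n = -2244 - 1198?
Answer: 3846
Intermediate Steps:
n = -3442
1051 - ((-3243 + 3890) + n) = 1051 - ((-3243 + 3890) - 3442) = 1051 - (647 - 3442) = 1051 - 1*(-2795) = 1051 + 2795 = 3846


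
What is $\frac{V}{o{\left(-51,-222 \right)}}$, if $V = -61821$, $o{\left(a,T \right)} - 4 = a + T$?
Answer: $\frac{61821}{269} \approx 229.82$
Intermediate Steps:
$o{\left(a,T \right)} = 4 + T + a$ ($o{\left(a,T \right)} = 4 + \left(a + T\right) = 4 + \left(T + a\right) = 4 + T + a$)
$\frac{V}{o{\left(-51,-222 \right)}} = - \frac{61821}{4 - 222 - 51} = - \frac{61821}{-269} = \left(-61821\right) \left(- \frac{1}{269}\right) = \frac{61821}{269}$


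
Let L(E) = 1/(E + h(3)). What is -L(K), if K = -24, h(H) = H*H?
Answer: 1/15 ≈ 0.066667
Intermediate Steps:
h(H) = H²
L(E) = 1/(9 + E) (L(E) = 1/(E + 3²) = 1/(E + 9) = 1/(9 + E))
-L(K) = -1/(9 - 24) = -1/(-15) = -1*(-1/15) = 1/15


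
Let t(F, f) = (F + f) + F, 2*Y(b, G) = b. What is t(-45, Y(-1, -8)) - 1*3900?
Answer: -7981/2 ≈ -3990.5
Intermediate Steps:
Y(b, G) = b/2
t(F, f) = f + 2*F
t(-45, Y(-1, -8)) - 1*3900 = ((½)*(-1) + 2*(-45)) - 1*3900 = (-½ - 90) - 3900 = -181/2 - 3900 = -7981/2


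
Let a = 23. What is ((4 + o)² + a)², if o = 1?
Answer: 2304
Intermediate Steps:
((4 + o)² + a)² = ((4 + 1)² + 23)² = (5² + 23)² = (25 + 23)² = 48² = 2304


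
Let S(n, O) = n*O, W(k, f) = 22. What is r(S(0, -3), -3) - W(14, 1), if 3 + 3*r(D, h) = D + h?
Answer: -24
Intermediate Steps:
S(n, O) = O*n
r(D, h) = -1 + D/3 + h/3 (r(D, h) = -1 + (D + h)/3 = -1 + (D/3 + h/3) = -1 + D/3 + h/3)
r(S(0, -3), -3) - W(14, 1) = (-1 + (-3*0)/3 + (1/3)*(-3)) - 1*22 = (-1 + (1/3)*0 - 1) - 22 = (-1 + 0 - 1) - 22 = -2 - 22 = -24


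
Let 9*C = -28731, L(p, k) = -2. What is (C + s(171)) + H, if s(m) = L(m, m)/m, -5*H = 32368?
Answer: -8264383/855 ≈ -9665.9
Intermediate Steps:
H = -32368/5 (H = -⅕*32368 = -32368/5 ≈ -6473.6)
C = -9577/3 (C = (⅑)*(-28731) = -9577/3 ≈ -3192.3)
s(m) = -2/m
(C + s(171)) + H = (-9577/3 - 2/171) - 32368/5 = -545891/171 - 32368/5 = -8264383/855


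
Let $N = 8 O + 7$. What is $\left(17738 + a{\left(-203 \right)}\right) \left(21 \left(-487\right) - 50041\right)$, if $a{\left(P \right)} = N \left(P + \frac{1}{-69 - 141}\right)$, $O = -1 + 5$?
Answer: $- \frac{20715829238}{35} \approx -5.9188 \cdot 10^{8}$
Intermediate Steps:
$O = 4$
$N = 39$ ($N = 8 \cdot 4 + 7 = 32 + 7 = 39$)
$a{\left(P \right)} = - \frac{13}{70} + 39 P$ ($a{\left(P \right)} = 39 \left(P + \frac{1}{-69 - 141}\right) = 39 \left(P + \frac{1}{-210}\right) = 39 \left(P - \frac{1}{210}\right) = 39 \left(- \frac{1}{210} + P\right) = - \frac{13}{70} + 39 P$)
$\left(17738 + a{\left(-203 \right)}\right) \left(21 \left(-487\right) - 50041\right) = \left(17738 + \left(- \frac{13}{70} + 39 \left(-203\right)\right)\right) \left(21 \left(-487\right) - 50041\right) = \left(17738 - \frac{554203}{70}\right) \left(-10227 - 50041\right) = \left(17738 - \frac{554203}{70}\right) \left(-60268\right) = \frac{687457}{70} \left(-60268\right) = - \frac{20715829238}{35}$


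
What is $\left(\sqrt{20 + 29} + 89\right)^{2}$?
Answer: $9216$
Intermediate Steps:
$\left(\sqrt{20 + 29} + 89\right)^{2} = \left(\sqrt{49} + 89\right)^{2} = \left(7 + 89\right)^{2} = 96^{2} = 9216$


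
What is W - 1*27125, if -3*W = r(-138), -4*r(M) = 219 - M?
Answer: -108381/4 ≈ -27095.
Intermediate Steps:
r(M) = -219/4 + M/4 (r(M) = -(219 - M)/4 = -219/4 + M/4)
W = 119/4 (W = -(-219/4 + (¼)*(-138))/3 = -(-219/4 - 69/2)/3 = -⅓*(-357/4) = 119/4 ≈ 29.750)
W - 1*27125 = 119/4 - 1*27125 = 119/4 - 27125 = -108381/4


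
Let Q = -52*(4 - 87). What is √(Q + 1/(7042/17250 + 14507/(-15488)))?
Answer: 2*√5374186768575768191/70589627 ≈ 65.682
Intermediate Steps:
Q = 4316 (Q = -52*(-83) = 4316)
√(Q + 1/(7042/17250 + 14507/(-15488))) = √(4316 + 1/(7042/17250 + 14507/(-15488))) = √(4316 + 1/(7042*(1/17250) + 14507*(-1/15488))) = √(4316 + 1/(3521/8625 - 14507/15488)) = √(4316 + 1/(-70589627/133584000)) = √(4316 - 133584000/70589627) = √(304531246132/70589627) = 2*√5374186768575768191/70589627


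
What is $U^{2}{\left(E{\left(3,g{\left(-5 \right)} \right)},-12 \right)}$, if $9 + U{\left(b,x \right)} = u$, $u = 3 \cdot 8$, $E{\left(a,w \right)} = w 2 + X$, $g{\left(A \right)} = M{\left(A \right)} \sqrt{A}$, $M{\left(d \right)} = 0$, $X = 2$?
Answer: $225$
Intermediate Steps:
$g{\left(A \right)} = 0$ ($g{\left(A \right)} = 0 \sqrt{A} = 0$)
$E{\left(a,w \right)} = 2 + 2 w$ ($E{\left(a,w \right)} = w 2 + 2 = 2 w + 2 = 2 + 2 w$)
$u = 24$
$U{\left(b,x \right)} = 15$ ($U{\left(b,x \right)} = -9 + 24 = 15$)
$U^{2}{\left(E{\left(3,g{\left(-5 \right)} \right)},-12 \right)} = 15^{2} = 225$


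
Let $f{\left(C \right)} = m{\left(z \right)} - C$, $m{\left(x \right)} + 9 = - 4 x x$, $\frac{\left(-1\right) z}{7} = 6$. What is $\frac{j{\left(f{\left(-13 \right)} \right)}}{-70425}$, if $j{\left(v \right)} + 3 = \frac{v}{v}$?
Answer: $\frac{2}{70425} \approx 2.8399 \cdot 10^{-5}$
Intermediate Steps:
$z = -42$ ($z = \left(-7\right) 6 = -42$)
$m{\left(x \right)} = -9 - 4 x^{2}$ ($m{\left(x \right)} = -9 + - 4 x x = -9 - 4 x^{2}$)
$f{\left(C \right)} = -7065 - C$ ($f{\left(C \right)} = \left(-9 - 4 \left(-42\right)^{2}\right) - C = \left(-9 - 7056\right) - C = -7065 - C$)
$j{\left(v \right)} = -2$ ($j{\left(v \right)} = -3 + \frac{v}{v} = -3 + 1 = -2$)
$\frac{j{\left(f{\left(-13 \right)} \right)}}{-70425} = - \frac{2}{-70425} = \left(-2\right) \left(- \frac{1}{70425}\right) = \frac{2}{70425}$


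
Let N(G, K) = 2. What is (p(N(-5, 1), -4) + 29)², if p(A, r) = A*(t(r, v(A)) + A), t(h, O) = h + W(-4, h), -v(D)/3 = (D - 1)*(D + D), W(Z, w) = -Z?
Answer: 1089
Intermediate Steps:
v(D) = -6*D*(-1 + D) (v(D) = -3*(D - 1)*(D + D) = -3*(-1 + D)*2*D = -6*D*(-1 + D))
t(h, O) = 4 + h (t(h, O) = h - 1*(-4) = h + 4 = 4 + h)
p(A, r) = A*(4 + A + r) (p(A, r) = A*((4 + r) + A) = A*(4 + A + r))
(p(N(-5, 1), -4) + 29)² = (2*(4 + 2 - 4) + 29)² = (2*2 + 29)² = (4 + 29)² = 33² = 1089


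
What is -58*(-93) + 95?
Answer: 5489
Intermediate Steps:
-58*(-93) + 95 = 5394 + 95 = 5489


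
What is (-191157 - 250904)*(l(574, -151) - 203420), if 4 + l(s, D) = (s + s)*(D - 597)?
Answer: 469525365808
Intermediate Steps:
l(s, D) = -4 + 2*s*(-597 + D) (l(s, D) = -4 + (s + s)*(D - 597) = -4 + (2*s)*(-597 + D) = -4 + 2*s*(-597 + D))
(-191157 - 250904)*(l(574, -151) - 203420) = (-191157 - 250904)*((-4 - 1194*574 + 2*(-151)*574) - 203420) = -442061*((-4 - 685356 - 173348) - 203420) = -442061*(-858708 - 203420) = -442061*(-1062128) = 469525365808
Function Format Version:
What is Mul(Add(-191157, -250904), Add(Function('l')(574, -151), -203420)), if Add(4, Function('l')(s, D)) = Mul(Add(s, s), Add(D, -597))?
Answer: 469525365808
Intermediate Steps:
Function('l')(s, D) = Add(-4, Mul(2, s, Add(-597, D))) (Function('l')(s, D) = Add(-4, Mul(Add(s, s), Add(D, -597))) = Add(-4, Mul(Mul(2, s), Add(-597, D))) = Add(-4, Mul(2, s, Add(-597, D))))
Mul(Add(-191157, -250904), Add(Function('l')(574, -151), -203420)) = Mul(Add(-191157, -250904), Add(Add(-4, Mul(-1194, 574), Mul(2, -151, 574)), -203420)) = Mul(-442061, Add(Add(-4, -685356, -173348), -203420)) = Mul(-442061, Add(-858708, -203420)) = Mul(-442061, -1062128) = 469525365808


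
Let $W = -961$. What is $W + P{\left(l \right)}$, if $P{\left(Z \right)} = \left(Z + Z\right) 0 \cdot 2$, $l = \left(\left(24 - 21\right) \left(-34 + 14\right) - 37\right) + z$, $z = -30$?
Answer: $-961$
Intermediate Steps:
$l = -127$ ($l = \left(\left(24 - 21\right) \left(-34 + 14\right) - 37\right) - 30 = \left(3 \left(-20\right) - 37\right) - 30 = \left(-60 - 37\right) - 30 = -97 - 30 = -127$)
$P{\left(Z \right)} = 0$ ($P{\left(Z \right)} = 2 Z 0 \cdot 2 = 0 \cdot 2 = 0$)
$W + P{\left(l \right)} = -961 + 0 = -961$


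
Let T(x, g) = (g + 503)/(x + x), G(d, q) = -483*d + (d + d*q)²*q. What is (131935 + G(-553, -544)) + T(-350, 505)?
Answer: -1226277688661786/25 ≈ -4.9051e+13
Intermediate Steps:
G(d, q) = -483*d + q*(d + d*q)²
T(x, g) = (503 + g)/(2*x) (T(x, g) = (503 + g)/((2*x)) = (503 + g)*(1/(2*x)) = (503 + g)/(2*x))
(131935 + G(-553, -544)) + T(-350, 505) = (131935 - 553*(-483 - 553*(-544)*(1 - 544)²)) + (½)*(503 + 505)/(-350) = (131935 - 553*(-483 - 553*(-544)*(-543)²)) + (½)*(-1/350)*1008 = (131935 - 553*(-483 - 553*(-544)*294849)) - 36/25 = (131935 - 553*(-483 + 88700014368)) - 36/25 = (131935 - 553*88700013885) - 36/25 = (131935 - 49051107678405) - 36/25 = -49051107546470 - 36/25 = -1226277688661786/25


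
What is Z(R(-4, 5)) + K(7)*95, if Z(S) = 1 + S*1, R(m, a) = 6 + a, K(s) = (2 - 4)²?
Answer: 392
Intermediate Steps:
K(s) = 4 (K(s) = (-2)² = 4)
Z(S) = 1 + S
Z(R(-4, 5)) + K(7)*95 = (1 + (6 + 5)) + 4*95 = (1 + 11) + 380 = 12 + 380 = 392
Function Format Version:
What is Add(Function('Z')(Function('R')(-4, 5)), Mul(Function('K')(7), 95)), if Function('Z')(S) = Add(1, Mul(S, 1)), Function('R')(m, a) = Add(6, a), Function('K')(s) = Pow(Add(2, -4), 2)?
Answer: 392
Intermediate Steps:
Function('K')(s) = 4 (Function('K')(s) = Pow(-2, 2) = 4)
Function('Z')(S) = Add(1, S)
Add(Function('Z')(Function('R')(-4, 5)), Mul(Function('K')(7), 95)) = Add(Add(1, Add(6, 5)), Mul(4, 95)) = Add(Add(1, 11), 380) = Add(12, 380) = 392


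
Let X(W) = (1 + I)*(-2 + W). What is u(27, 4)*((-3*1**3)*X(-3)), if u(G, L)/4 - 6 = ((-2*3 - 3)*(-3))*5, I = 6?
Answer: 59220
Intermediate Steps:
u(G, L) = 564 (u(G, L) = 24 + 4*(((-2*3 - 3)*(-3))*5) = 24 + 4*(((-6 - 3)*(-3))*5) = 24 + 4*(-9*(-3)*5) = 24 + 4*(27*5) = 24 + 4*135 = 24 + 540 = 564)
X(W) = -14 + 7*W (X(W) = (1 + 6)*(-2 + W) = 7*(-2 + W) = -14 + 7*W)
u(27, 4)*((-3*1**3)*X(-3)) = 564*((-3*1**3)*(-14 + 7*(-3))) = 564*((-3*1)*(-14 - 21)) = 564*(-3*(-35)) = 564*105 = 59220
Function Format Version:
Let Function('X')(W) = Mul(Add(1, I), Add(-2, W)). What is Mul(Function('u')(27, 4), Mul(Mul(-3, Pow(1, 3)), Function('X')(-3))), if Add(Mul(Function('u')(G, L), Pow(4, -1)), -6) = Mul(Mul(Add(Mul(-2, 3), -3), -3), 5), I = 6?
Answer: 59220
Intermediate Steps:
Function('u')(G, L) = 564 (Function('u')(G, L) = Add(24, Mul(4, Mul(Mul(Add(Mul(-2, 3), -3), -3), 5))) = Add(24, Mul(4, Mul(Mul(Add(-6, -3), -3), 5))) = Add(24, Mul(4, Mul(Mul(-9, -3), 5))) = Add(24, Mul(4, Mul(27, 5))) = Add(24, Mul(4, 135)) = Add(24, 540) = 564)
Function('X')(W) = Add(-14, Mul(7, W)) (Function('X')(W) = Mul(Add(1, 6), Add(-2, W)) = Mul(7, Add(-2, W)) = Add(-14, Mul(7, W)))
Mul(Function('u')(27, 4), Mul(Mul(-3, Pow(1, 3)), Function('X')(-3))) = Mul(564, Mul(Mul(-3, Pow(1, 3)), Add(-14, Mul(7, -3)))) = Mul(564, Mul(Mul(-3, 1), Add(-14, -21))) = Mul(564, Mul(-3, -35)) = Mul(564, 105) = 59220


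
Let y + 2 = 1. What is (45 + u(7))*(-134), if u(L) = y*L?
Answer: -5092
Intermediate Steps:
y = -1 (y = -2 + 1 = -1)
u(L) = -L
(45 + u(7))*(-134) = (45 - 1*7)*(-134) = (45 - 7)*(-134) = 38*(-134) = -5092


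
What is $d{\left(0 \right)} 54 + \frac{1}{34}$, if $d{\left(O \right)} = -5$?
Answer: $- \frac{9179}{34} \approx -269.97$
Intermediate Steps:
$d{\left(0 \right)} 54 + \frac{1}{34} = \left(-5\right) 54 + \frac{1}{34} = -270 + \frac{1}{34} = - \frac{9179}{34}$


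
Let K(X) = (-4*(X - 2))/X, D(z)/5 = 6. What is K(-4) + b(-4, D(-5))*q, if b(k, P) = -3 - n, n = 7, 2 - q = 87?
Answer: 844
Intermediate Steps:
q = -85 (q = 2 - 1*87 = 2 - 87 = -85)
D(z) = 30 (D(z) = 5*6 = 30)
b(k, P) = -10 (b(k, P) = -3 - 1*7 = -3 - 7 = -10)
K(X) = (8 - 4*X)/X (K(X) = (-4*(-2 + X))/X = (8 - 4*X)/X)
K(-4) + b(-4, D(-5))*q = (-4 + 8/(-4)) - 10*(-85) = (-4 + 8*(-¼)) + 850 = (-4 - 2) + 850 = -6 + 850 = 844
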